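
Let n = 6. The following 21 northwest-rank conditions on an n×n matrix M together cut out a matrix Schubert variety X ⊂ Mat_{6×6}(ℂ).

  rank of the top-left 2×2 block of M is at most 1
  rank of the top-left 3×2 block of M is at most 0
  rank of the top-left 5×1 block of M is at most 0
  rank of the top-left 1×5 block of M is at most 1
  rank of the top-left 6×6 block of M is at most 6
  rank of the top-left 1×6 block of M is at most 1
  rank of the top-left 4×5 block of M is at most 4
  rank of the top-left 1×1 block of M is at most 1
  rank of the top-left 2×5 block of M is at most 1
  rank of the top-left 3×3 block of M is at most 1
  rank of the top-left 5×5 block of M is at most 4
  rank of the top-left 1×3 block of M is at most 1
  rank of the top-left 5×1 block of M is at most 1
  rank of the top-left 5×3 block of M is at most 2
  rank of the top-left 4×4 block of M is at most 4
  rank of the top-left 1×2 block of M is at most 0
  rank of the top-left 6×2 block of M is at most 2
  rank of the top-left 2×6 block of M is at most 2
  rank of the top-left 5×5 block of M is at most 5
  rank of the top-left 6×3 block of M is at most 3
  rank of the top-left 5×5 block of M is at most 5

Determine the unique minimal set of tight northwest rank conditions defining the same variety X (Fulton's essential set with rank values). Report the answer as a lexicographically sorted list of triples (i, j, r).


Recovering R(i,j) via the rank-extension bound from the 21 conditions:

  i=1: 0, 0, 1, 1, 1, 1
  i=2: 0, 0, 1, 1, 1, 2
  i=3: 0, 0, 1, 2, 2, 3
  i=4: 0, 1, 2, 3, 3, 4
  i=5: 0, 1, 2, 3, 4, 5
  i=6: 1, 2, 3, 4, 5, 6

hence w(1..6) = (3, 6, 4, 2, 5, 1).

|D(w)|=10, |Ess(w)|=3:

[(2, 5, 1), (3, 2, 0), (5, 1, 0)]


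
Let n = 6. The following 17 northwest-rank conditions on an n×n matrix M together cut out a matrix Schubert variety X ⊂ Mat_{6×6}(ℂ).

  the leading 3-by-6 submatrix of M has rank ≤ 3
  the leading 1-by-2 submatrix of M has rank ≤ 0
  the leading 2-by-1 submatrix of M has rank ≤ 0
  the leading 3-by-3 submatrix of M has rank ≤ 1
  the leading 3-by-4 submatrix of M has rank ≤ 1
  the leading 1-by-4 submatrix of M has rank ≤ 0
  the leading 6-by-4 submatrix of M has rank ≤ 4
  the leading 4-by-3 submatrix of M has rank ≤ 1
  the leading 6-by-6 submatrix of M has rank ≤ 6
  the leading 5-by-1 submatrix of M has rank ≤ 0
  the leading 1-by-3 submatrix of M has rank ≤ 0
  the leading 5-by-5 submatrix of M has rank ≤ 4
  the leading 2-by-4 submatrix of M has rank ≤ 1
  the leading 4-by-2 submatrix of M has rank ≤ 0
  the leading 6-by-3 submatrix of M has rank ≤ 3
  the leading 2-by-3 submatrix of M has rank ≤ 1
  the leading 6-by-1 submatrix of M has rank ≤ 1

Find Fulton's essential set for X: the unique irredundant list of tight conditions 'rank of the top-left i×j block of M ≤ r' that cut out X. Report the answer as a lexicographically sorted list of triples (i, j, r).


Reconstructing r_w from the 17 given conditions:

  i=1: 0  0  0  0  1  1
  i=2: 0  0  1  1  2  2
  i=3: 0  0  1  1  2  3
  i=4: 0  0  1  2  3  4
  i=5: 0  1  2  3  4  5
  i=6: 1  2  3  4  5  6

second differences of R give the permutation w = (5, 3, 6, 4, 2, 1).

ℓ(w)=12; the 4 essential cells (i,j,r):

[(1, 4, 0), (3, 4, 1), (4, 2, 0), (5, 1, 0)]


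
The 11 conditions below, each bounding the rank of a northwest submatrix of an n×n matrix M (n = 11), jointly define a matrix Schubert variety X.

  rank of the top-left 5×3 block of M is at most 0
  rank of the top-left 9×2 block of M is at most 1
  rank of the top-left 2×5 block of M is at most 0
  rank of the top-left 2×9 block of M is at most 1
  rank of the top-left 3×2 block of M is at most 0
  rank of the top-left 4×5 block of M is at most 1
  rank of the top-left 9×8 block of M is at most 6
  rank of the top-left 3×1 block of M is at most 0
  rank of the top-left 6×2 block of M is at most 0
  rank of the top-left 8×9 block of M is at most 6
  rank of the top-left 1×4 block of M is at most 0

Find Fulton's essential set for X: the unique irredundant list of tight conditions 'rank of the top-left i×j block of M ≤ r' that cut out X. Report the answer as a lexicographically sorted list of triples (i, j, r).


Recovering R(i,j) via the rank-extension bound from the 11 conditions:

  i=1: 0 0 0 0 0 1 1 1 1 1 1
  i=2: 0 0 0 0 0 1 1 1 1 2 2
  i=3: 0 0 0 1 1 2 2 2 2 3 3
  i=4: 0 0 0 1 1 2 3 3 3 4 4
  i=5: 0 0 0 1 2 3 4 4 4 5 5
  i=6: 0 0 1 2 3 4 5 5 5 6 6
  i=7: 1 1 2 3 4 5 6 6 6 7 7
  i=8: 1 1 2 3 4 5 6 6 6 7 8
  i=9: 1 1 2 3 4 5 6 6 7 8 9
  i=10: 1 2 3 4 5 6 7 7 8 9 10
  i=11: 1 2 3 4 5 6 7 8 9 10 11

giving w = (6, 10, 4, 7, 5, 3, 1, 11, 9, 2, 8) via Δ²R.

8 SE-corners of the 30-cell Rothe diagram give Ess(w):

[(2, 5, 0), (2, 9, 1), (4, 5, 1), (5, 3, 0), (6, 2, 0), (8, 9, 6), (9, 2, 1), (9, 8, 6)]


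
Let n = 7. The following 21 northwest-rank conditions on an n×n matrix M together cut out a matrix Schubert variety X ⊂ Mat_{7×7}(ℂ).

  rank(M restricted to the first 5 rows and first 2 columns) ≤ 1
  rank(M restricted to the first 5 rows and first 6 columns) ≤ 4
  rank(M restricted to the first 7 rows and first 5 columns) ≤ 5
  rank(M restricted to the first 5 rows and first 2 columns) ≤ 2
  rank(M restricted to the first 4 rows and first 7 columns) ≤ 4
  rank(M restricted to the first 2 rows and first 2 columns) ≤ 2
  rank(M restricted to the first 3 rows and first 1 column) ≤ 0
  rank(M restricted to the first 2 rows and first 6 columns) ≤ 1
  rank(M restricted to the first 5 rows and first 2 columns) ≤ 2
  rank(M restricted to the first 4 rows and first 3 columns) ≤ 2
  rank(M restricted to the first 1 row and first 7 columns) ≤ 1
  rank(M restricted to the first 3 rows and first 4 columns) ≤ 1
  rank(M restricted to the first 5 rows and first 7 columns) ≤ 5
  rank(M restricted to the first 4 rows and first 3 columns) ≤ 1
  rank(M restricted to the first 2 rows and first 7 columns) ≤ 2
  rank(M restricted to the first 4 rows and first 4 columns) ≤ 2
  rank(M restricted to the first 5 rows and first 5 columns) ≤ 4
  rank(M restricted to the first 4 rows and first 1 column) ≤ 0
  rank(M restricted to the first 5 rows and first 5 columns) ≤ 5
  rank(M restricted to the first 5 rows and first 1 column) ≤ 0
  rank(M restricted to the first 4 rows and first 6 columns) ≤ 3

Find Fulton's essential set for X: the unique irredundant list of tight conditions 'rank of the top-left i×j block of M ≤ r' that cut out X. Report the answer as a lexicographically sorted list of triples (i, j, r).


Recovering R(i,j) via the rank-extension bound from the 21 conditions:

  row 1: 0 1 1 1 1 1 1
  row 2: 0 1 1 1 1 1 2
  row 3: 0 1 1 1 2 2 3
  row 4: 0 1 1 2 3 3 4
  row 5: 0 1 2 3 4 4 5
  row 6: 1 2 3 4 5 5 6
  row 7: 1 2 3 4 5 6 7

second differences of R give the permutation w = (2, 7, 5, 4, 3, 1, 6).

ℓ(w)=12; the 4 essential cells (i,j,r):

[(2, 6, 1), (3, 4, 1), (4, 3, 1), (5, 1, 0)]


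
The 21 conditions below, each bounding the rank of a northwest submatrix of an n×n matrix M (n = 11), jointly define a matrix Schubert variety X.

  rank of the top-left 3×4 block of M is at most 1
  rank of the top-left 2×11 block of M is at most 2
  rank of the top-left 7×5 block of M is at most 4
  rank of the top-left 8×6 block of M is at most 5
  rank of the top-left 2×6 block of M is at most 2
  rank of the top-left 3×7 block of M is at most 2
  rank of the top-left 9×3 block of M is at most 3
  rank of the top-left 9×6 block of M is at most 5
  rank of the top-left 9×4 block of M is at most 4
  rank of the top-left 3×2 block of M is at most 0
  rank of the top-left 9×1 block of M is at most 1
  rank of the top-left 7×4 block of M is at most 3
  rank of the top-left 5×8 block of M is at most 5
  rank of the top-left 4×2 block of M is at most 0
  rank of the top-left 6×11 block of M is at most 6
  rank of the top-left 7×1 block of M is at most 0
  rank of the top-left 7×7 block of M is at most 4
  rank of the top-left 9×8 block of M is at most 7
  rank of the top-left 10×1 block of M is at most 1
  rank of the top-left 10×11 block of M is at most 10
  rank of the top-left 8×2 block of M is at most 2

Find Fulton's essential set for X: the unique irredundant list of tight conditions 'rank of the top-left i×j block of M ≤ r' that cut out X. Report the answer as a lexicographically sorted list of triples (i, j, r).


Propagating the 21 rank bounds to every northwest block:

  row 1: 0 0 1 1 1 1 1 1 1 1 1
  row 2: 0 0 1 1 2 2 2 2 2 2 2
  row 3: 0 0 1 1 2 2 2 3 3 3 3
  row 4: 0 0 1 2 3 3 3 4 4 4 4
  row 5: 0 1 2 3 4 4 4 5 5 5 5
  row 6: 0 1 2 3 4 4 4 5 6 6 6
  row 7: 0 1 2 3 4 4 4 5 6 7 7
  row 8: 1 2 3 4 5 5 5 6 7 8 8
  row 9: 1 2 3 4 5 5 6 7 8 9 9
  row 10: 1 2 3 4 5 6 7 8 9 10 10
  row 11: 1 2 3 4 5 6 7 8 9 10 11

giving w = (3, 5, 8, 4, 2, 9, 10, 1, 7, 6, 11) via Δ²R.

ℓ(w)=20; the 6 essential cells (i,j,r):

[(3, 4, 1), (3, 7, 2), (4, 2, 0), (7, 1, 0), (7, 7, 4), (9, 6, 5)]


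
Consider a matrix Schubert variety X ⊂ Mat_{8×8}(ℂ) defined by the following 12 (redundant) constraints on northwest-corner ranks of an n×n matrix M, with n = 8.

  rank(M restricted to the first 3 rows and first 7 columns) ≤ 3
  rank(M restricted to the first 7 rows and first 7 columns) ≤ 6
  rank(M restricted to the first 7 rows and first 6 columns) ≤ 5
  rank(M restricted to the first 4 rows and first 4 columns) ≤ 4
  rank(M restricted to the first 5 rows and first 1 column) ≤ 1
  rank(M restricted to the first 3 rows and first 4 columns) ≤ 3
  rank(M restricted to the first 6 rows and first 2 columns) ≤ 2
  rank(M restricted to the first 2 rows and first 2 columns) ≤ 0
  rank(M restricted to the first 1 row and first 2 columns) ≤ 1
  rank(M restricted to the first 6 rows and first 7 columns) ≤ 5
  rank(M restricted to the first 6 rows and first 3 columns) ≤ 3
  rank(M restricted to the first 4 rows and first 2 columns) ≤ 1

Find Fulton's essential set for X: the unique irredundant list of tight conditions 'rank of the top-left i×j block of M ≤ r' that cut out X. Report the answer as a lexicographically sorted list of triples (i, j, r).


Rank table r_w(8×8) implied by the 12 constraints:

  R[1]: 0, 0, 1, 1, 1, 1, 1, 1
  R[2]: 0, 0, 1, 2, 2, 2, 2, 2
  R[3]: 1, 1, 2, 3, 3, 3, 3, 3
  R[4]: 1, 1, 2, 3, 4, 4, 4, 4
  R[5]: 1, 2, 3, 4, 5, 5, 5, 5
  R[6]: 1, 2, 3, 4, 5, 5, 5, 6
  R[7]: 1, 2, 3, 4, 5, 5, 6, 7
  R[8]: 1, 2, 3, 4, 5, 6, 7, 8

reading off 1-entries of Δ²R: w = (3, 4, 1, 5, 2, 8, 7, 6).

Fulton essential set (4 of the 8 Rothe cells):

[(2, 2, 0), (4, 2, 1), (6, 7, 5), (7, 6, 5)]


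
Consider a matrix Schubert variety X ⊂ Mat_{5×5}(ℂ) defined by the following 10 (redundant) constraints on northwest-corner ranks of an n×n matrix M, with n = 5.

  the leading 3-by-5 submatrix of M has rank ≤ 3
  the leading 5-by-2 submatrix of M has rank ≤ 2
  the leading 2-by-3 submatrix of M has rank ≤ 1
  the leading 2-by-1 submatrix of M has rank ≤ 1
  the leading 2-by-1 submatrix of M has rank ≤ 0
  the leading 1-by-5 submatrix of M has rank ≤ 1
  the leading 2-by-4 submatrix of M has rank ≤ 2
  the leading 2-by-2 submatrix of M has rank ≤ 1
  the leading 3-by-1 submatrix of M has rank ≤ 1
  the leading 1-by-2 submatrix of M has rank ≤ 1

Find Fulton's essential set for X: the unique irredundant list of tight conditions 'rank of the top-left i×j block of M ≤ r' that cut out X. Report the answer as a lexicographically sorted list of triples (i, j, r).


Rank table r_w(5×5) implied by the 10 constraints:

  row 1: 0 1 1 1 1
  row 2: 0 1 1 2 2
  row 3: 1 2 2 3 3
  row 4: 1 2 3 4 4
  row 5: 1 2 3 4 5

reading off 1-entries of Δ²R: w = (2, 4, 1, 3, 5).

D(w) has 3 cells with 2 SE-corners; essential set:

[(2, 1, 0), (2, 3, 1)]


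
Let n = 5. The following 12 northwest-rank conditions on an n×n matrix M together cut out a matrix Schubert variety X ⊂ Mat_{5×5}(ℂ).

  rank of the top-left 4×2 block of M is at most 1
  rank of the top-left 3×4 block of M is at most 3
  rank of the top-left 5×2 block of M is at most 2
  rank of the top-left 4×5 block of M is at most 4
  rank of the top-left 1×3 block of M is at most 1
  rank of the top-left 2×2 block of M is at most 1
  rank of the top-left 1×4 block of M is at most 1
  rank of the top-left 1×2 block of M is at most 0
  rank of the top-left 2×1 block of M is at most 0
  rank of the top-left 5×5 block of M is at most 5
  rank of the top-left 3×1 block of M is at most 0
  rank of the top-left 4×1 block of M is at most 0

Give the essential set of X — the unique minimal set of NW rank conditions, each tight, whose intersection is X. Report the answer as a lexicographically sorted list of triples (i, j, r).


Reconstructing r_w from the 12 given conditions:

  R[1]: 0 0 1 1 1
  R[2]: 0 1 2 2 2
  R[3]: 0 1 2 3 3
  R[4]: 0 1 2 3 4
  R[5]: 1 2 3 4 5

giving w = (3, 2, 4, 5, 1) via Δ²R.

Fulton essential set (2 of the 5 Rothe cells):

[(1, 2, 0), (4, 1, 0)]


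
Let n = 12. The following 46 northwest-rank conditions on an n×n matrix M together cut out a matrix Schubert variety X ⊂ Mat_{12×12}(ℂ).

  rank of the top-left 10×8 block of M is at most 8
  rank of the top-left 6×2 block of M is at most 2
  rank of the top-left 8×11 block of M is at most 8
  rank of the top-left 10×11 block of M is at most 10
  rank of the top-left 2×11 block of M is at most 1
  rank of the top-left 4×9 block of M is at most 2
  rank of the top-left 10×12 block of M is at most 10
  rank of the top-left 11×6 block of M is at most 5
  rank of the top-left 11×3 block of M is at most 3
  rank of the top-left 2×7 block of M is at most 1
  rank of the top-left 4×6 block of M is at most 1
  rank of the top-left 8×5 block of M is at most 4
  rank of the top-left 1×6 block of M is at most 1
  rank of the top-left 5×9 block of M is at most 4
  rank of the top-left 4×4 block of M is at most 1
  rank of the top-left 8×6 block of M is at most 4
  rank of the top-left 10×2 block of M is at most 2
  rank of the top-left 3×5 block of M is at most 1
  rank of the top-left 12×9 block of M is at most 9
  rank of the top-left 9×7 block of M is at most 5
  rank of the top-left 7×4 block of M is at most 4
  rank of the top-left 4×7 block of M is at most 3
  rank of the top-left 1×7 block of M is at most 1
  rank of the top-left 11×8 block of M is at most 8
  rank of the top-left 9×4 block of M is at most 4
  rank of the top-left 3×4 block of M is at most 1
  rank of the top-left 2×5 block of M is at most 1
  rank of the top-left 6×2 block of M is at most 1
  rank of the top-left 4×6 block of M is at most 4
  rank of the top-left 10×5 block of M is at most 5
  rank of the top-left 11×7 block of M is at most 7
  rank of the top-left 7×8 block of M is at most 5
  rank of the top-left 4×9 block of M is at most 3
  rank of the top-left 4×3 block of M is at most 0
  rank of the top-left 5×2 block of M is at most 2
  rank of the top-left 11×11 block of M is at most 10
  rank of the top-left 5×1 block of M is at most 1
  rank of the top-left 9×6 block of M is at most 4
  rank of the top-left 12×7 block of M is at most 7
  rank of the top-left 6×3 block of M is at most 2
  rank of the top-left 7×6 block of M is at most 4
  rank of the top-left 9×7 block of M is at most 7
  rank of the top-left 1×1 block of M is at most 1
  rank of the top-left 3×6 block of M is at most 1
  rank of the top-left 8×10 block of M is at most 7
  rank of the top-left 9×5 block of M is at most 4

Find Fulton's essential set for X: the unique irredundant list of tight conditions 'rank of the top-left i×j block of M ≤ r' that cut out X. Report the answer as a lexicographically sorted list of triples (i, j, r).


Rank table r_w(12×12) implied by the 46 constraints:

  row 1: 0, 0, 0, 1, 1, 1, 1, 1, 1, 1, 1, 1
  row 2: 0, 0, 0, 1, 1, 1, 1, 1, 1, 1, 1, 2
  row 3: 0, 0, 0, 1, 1, 1, 2, 2, 2, 2, 2, 3
  row 4: 0, 0, 0, 1, 1, 1, 2, 2, 2, 3, 3, 4
  row 5: 1, 1, 1, 2, 2, 2, 3, 3, 3, 4, 4, 5
  row 6: 1, 1, 2, 3, 3, 3, 4, 4, 4, 5, 5, 6
  row 7: 1, 2, 3, 4, 4, 4, 5, 5, 5, 6, 6, 7
  row 8: 1, 2, 3, 4, 4, 4, 5, 6, 6, 7, 7, 8
  row 9: 1, 2, 3, 4, 4, 4, 5, 6, 7, 8, 8, 9
  row 10: 1, 2, 3, 4, 5, 5, 6, 7, 8, 9, 9, 10
  row 11: 1, 2, 3, 4, 5, 5, 6, 7, 8, 9, 10, 11
  row 12: 1, 2, 3, 4, 5, 6, 7, 8, 9, 10, 11, 12

the unique w with this rank table is (4, 12, 7, 10, 1, 3, 2, 8, 9, 5, 11, 6).

D(w) has 31 cells with 7 SE-corners; essential set:

[(2, 11, 1), (4, 3, 0), (4, 6, 1), (4, 9, 2), (6, 2, 1), (9, 6, 4), (11, 6, 5)]


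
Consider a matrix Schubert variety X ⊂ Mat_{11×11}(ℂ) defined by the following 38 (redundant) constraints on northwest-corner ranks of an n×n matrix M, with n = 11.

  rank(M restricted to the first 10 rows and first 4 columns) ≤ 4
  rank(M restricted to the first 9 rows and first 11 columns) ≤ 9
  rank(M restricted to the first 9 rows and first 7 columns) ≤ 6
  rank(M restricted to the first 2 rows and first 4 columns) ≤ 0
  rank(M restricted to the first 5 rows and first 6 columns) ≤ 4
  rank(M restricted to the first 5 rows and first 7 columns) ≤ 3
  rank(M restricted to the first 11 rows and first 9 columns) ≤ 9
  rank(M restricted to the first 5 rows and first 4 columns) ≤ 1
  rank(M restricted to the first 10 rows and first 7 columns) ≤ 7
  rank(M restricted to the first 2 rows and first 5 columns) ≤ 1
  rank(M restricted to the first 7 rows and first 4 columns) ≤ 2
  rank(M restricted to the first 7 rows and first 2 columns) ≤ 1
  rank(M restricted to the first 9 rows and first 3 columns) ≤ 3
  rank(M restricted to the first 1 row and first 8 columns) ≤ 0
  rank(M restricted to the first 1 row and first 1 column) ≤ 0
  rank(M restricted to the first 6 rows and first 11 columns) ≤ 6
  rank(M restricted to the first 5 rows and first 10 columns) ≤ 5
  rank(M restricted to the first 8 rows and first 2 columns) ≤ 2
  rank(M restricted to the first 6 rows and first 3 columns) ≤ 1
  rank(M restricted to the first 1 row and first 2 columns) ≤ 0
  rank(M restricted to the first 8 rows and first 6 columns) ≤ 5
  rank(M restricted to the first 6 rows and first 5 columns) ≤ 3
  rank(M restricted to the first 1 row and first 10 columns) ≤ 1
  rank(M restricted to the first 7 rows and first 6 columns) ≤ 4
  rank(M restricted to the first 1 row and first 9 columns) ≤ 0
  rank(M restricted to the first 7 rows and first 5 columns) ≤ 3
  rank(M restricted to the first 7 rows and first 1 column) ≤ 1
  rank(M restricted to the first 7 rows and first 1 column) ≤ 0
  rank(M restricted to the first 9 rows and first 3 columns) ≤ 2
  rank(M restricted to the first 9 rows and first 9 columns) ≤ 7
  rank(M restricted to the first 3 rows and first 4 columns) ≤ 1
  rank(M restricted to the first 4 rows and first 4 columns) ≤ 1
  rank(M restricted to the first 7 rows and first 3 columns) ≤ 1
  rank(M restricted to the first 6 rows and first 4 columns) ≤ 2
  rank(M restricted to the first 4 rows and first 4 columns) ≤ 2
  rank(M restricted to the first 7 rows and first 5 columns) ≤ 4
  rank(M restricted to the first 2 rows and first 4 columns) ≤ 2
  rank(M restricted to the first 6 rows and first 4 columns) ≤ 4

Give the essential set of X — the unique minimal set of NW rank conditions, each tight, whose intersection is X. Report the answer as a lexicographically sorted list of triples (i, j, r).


Recovering R(i,j) via the rank-extension bound from the 38 conditions:

  0 | 0 | 0 | 0 | 0 | 0 | 0 | 0 | 0 | 1 | 1
  0 | 0 | 0 | 0 | 1 | 1 | 1 | 1 | 1 | 2 | 2
  0 | 1 | 1 | 1 | 2 | 2 | 2 | 2 | 2 | 3 | 3
  0 | 1 | 1 | 1 | 2 | 3 | 3 | 3 | 3 | 4 | 4
  0 | 1 | 1 | 1 | 2 | 3 | 3 | 4 | 4 | 5 | 5
  0 | 1 | 1 | 2 | 3 | 4 | 4 | 5 | 5 | 6 | 6
  0 | 1 | 1 | 2 | 3 | 4 | 5 | 6 | 6 | 7 | 7
  1 | 2 | 2 | 3 | 4 | 5 | 6 | 7 | 7 | 8 | 8
  1 | 2 | 2 | 3 | 4 | 5 | 6 | 7 | 7 | 8 | 9
  1 | 2 | 3 | 4 | 5 | 6 | 7 | 8 | 8 | 9 | 10
  1 | 2 | 3 | 4 | 5 | 6 | 7 | 8 | 9 | 10 | 11

the unique w with this rank table is (10, 5, 2, 6, 8, 4, 7, 1, 11, 3, 9).

Fulton essential set (8 of the 27 Rothe cells):

[(1, 9, 0), (2, 4, 0), (5, 4, 1), (5, 7, 3), (7, 1, 0), (7, 3, 1), (9, 3, 2), (9, 9, 7)]


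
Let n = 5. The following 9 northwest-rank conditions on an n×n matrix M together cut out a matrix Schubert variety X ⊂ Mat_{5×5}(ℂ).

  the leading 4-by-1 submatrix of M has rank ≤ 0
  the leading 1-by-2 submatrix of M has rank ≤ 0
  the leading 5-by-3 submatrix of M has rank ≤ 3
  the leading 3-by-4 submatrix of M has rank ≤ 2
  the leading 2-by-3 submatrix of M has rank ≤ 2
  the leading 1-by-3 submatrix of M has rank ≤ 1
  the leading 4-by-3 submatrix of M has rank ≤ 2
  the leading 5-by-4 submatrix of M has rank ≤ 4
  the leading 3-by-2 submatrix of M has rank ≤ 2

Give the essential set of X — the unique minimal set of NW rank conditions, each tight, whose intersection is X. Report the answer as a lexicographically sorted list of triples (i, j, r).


Propagating the 9 rank bounds to every northwest block:

  i=1: 0, 0, 1, 1, 1
  i=2: 0, 1, 2, 2, 2
  i=3: 0, 1, 2, 2, 3
  i=4: 0, 1, 2, 3, 4
  i=5: 1, 2, 3, 4, 5

hence w(1..5) = (3, 2, 5, 4, 1).

Fulton essential set (3 of the 6 Rothe cells):

[(1, 2, 0), (3, 4, 2), (4, 1, 0)]


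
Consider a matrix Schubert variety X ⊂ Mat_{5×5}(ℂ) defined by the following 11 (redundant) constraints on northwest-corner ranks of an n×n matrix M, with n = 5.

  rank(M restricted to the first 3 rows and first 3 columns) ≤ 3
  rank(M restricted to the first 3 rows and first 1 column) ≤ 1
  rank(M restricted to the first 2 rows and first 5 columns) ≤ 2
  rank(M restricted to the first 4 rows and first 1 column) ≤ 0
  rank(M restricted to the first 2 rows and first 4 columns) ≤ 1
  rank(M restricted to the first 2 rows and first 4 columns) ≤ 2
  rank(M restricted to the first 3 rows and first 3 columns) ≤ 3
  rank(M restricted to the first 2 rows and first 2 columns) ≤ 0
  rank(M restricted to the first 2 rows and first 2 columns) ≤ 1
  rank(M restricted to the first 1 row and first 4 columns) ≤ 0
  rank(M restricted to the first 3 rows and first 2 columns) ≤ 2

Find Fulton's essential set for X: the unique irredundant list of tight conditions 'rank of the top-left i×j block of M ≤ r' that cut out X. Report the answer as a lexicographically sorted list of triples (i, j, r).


The tightest implied rank at each (i,j), from the 11 conditions:

  0, 0, 0, 0, 1
  0, 0, 1, 1, 2
  0, 1, 2, 2, 3
  0, 1, 2, 3, 4
  1, 2, 3, 4, 5

giving w = (5, 3, 2, 4, 1) via Δ²R.

ℓ(w)=8; the 3 essential cells (i,j,r):

[(1, 4, 0), (2, 2, 0), (4, 1, 0)]


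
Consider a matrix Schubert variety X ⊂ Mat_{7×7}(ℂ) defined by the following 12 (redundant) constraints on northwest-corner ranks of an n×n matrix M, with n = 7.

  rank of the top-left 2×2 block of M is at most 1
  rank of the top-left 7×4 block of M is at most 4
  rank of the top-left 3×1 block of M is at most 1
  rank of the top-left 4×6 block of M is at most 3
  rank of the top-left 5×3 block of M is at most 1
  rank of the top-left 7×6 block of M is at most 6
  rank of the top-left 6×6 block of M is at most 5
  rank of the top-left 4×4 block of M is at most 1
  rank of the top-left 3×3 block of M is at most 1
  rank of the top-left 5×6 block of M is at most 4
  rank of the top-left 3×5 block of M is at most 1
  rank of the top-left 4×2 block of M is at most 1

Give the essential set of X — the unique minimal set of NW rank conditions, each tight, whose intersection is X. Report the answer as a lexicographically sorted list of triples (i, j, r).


Propagating the 12 rank bounds to every northwest block:

  row 1: 1, 1, 1, 1, 1, 1, 1
  row 2: 1, 1, 1, 1, 1, 2, 2
  row 3: 1, 1, 1, 1, 1, 2, 3
  row 4: 1, 1, 1, 1, 2, 3, 4
  row 5: 1, 1, 1, 2, 3, 4, 5
  row 6: 1, 2, 2, 3, 4, 5, 6
  row 7: 1, 2, 3, 4, 5, 6, 7

second differences of R give the permutation w = (1, 6, 7, 5, 4, 2, 3).

Rothe diagram D(w) (13 cells), 3 SE-corners (essential conditions):

[(3, 5, 1), (4, 4, 1), (5, 3, 1)]


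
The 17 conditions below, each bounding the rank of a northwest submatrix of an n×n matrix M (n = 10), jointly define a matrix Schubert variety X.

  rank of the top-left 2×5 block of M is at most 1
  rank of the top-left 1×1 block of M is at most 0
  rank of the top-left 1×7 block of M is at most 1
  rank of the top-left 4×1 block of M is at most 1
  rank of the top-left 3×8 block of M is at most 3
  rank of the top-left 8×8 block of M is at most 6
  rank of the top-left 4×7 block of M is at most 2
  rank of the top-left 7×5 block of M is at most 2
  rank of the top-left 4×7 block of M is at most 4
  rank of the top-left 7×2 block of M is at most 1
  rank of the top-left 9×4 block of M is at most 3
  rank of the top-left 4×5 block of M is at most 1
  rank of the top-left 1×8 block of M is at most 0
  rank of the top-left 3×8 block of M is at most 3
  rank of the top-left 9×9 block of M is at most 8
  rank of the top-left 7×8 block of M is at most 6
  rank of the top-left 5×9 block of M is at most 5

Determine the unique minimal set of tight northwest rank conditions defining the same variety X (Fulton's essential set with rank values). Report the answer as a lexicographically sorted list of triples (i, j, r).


Reconstructing r_w from the 17 given conditions:

  row 1: 0, 0, 0, 0, 0, 0, 0, 0, 1, 1
  row 2: 1, 1, 1, 1, 1, 1, 1, 1, 2, 2
  row 3: 1, 1, 1, 1, 1, 2, 2, 2, 3, 3
  row 4: 1, 1, 1, 1, 1, 2, 2, 3, 4, 4
  row 5: 1, 1, 2, 2, 2, 3, 3, 4, 5, 5
  row 6: 1, 1, 2, 2, 2, 3, 4, 5, 6, 6
  row 7: 1, 1, 2, 2, 2, 3, 4, 5, 6, 7
  row 8: 1, 2, 3, 3, 3, 4, 5, 6, 7, 8
  row 9: 1, 2, 3, 3, 4, 5, 6, 7, 8, 9
  row 10: 1, 2, 3, 4, 5, 6, 7, 8, 9, 10

so w = (9, 1, 6, 8, 3, 7, 10, 2, 5, 4).

|D(w)|=25, |Ess(w)|=6:

[(1, 8, 0), (4, 5, 1), (4, 7, 2), (7, 2, 1), (7, 5, 2), (9, 4, 3)]


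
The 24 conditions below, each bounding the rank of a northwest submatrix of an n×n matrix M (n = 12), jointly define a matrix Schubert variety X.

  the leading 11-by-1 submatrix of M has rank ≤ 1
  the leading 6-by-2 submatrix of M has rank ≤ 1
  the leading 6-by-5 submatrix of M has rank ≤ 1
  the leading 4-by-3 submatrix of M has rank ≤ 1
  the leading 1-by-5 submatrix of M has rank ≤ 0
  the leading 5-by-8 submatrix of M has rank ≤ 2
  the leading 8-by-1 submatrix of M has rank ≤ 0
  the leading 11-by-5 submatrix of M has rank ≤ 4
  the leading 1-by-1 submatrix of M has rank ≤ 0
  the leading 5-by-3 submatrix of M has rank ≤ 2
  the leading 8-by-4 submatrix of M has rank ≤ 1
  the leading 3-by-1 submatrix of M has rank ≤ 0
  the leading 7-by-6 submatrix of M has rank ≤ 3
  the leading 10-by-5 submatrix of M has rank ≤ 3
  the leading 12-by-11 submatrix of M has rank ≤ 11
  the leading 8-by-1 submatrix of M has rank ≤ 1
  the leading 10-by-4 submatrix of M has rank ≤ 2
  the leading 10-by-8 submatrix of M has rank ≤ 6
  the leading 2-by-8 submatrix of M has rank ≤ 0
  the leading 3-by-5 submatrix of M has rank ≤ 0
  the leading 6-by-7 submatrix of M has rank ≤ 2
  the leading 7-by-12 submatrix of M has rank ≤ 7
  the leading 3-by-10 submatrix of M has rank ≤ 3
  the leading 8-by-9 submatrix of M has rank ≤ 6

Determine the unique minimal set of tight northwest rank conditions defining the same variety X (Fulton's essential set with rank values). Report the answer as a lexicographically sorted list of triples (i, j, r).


The tightest implied rank at each (i,j), from the 24 conditions:

  i=1: 0, 0, 0, 0, 0, 0, 0, 0, 1, 1, 1, 1
  i=2: 0, 0, 0, 0, 0, 0, 0, 0, 1, 2, 2, 2
  i=3: 0, 0, 0, 0, 0, 1, 1, 1, 2, 3, 3, 3
  i=4: 0, 1, 1, 1, 1, 2, 2, 2, 3, 4, 4, 4
  i=5: 0, 1, 1, 1, 1, 2, 2, 2, 3, 4, 5, 5
  i=6: 0, 1, 1, 1, 1, 2, 2, 3, 4, 5, 6, 6
  i=7: 0, 1, 1, 1, 2, 3, 3, 4, 5, 6, 7, 7
  i=8: 0, 1, 1, 1, 2, 3, 4, 5, 6, 7, 8, 8
  i=9: 1, 2, 2, 2, 3, 4, 5, 6, 7, 8, 9, 9
  i=10: 1, 2, 2, 2, 3, 4, 5, 6, 7, 8, 9, 10
  i=11: 1, 2, 3, 3, 4, 5, 6, 7, 8, 9, 10, 11
  i=12: 1, 2, 3, 4, 5, 6, 7, 8, 9, 10, 11, 12

second differences of R give the permutation w = (9, 10, 6, 2, 11, 8, 5, 7, 1, 12, 3, 4).

ℓ(w)=41; the 8 essential cells (i,j,r):

[(2, 8, 0), (3, 5, 0), (5, 8, 2), (6, 5, 1), (6, 7, 2), (8, 1, 0), (8, 4, 1), (10, 4, 2)]


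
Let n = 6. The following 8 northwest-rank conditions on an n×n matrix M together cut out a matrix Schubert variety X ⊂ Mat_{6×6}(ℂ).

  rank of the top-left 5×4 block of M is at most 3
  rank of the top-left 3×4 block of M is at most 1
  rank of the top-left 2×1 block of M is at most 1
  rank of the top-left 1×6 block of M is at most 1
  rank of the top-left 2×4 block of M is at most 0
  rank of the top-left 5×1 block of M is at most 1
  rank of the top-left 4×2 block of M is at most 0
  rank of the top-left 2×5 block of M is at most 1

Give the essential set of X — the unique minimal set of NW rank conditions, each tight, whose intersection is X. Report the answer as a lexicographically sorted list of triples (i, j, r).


The tightest implied rank at each (i,j), from the 8 conditions:

  0 0 0 0 1 1
  0 0 0 0 1 2
  0 0 1 1 2 3
  0 0 1 2 3 4
  1 1 2 3 4 5
  1 2 3 4 5 6

second differences of R give the permutation w = (5, 6, 3, 4, 1, 2).

2 SE-corners of the 12-cell Rothe diagram give Ess(w):

[(2, 4, 0), (4, 2, 0)]


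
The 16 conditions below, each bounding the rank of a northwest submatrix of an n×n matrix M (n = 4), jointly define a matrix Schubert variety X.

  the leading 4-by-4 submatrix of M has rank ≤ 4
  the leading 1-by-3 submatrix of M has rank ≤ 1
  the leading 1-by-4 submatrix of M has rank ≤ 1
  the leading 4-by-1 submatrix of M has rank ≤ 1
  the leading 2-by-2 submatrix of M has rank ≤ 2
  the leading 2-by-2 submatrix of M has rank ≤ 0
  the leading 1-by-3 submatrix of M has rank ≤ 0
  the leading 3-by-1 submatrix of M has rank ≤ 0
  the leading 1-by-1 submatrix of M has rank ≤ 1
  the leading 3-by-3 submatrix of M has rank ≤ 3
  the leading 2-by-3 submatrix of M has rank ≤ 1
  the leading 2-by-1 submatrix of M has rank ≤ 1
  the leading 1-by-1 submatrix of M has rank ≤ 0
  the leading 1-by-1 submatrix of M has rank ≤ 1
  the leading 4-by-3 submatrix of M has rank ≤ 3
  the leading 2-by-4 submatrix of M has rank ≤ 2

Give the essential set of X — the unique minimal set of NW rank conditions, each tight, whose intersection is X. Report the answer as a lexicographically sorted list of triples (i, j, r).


The tightest implied rank at each (i,j), from the 16 conditions:

  row 1: 0  0  0  1
  row 2: 0  0  1  2
  row 3: 0  1  2  3
  row 4: 1  2  3  4

giving w = (4, 3, 2, 1) via Δ²R.

3 SE-corners of the 6-cell Rothe diagram give Ess(w):

[(1, 3, 0), (2, 2, 0), (3, 1, 0)]


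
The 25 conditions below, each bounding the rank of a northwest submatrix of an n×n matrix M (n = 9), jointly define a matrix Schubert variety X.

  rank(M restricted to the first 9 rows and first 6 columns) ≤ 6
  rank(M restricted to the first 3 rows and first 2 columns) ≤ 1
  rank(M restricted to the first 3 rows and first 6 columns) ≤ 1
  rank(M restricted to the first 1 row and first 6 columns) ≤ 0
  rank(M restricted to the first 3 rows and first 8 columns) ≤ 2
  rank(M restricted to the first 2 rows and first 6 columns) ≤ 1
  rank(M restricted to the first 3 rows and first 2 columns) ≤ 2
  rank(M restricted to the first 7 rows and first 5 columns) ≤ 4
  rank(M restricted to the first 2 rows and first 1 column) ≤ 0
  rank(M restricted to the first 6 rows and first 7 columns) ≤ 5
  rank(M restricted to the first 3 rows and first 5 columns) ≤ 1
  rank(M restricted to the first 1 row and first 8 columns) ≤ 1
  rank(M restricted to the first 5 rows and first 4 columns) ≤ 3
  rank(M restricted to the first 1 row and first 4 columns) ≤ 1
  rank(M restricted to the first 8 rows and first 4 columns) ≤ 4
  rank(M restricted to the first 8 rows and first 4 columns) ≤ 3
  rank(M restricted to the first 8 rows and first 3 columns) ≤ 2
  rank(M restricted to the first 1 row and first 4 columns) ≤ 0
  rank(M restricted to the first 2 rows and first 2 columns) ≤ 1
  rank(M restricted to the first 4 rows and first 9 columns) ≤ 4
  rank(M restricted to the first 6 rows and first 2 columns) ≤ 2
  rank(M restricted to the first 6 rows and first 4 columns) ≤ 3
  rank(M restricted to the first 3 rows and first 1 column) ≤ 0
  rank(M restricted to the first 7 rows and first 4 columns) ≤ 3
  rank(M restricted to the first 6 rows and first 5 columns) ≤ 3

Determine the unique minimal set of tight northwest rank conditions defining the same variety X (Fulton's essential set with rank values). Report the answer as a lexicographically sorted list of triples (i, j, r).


Computing R[i][j] = min implied NW-rank bound (n=9, 25 conditions):

  row 1: 0 0 0 0 0 0 1 1 1
  row 2: 0 1 1 1 1 1 2 2 2
  row 3: 0 1 1 1 1 1 2 2 3
  row 4: 1 2 2 2 2 2 3 3 4
  row 5: 1 2 2 3 3 3 4 4 5
  row 6: 1 2 2 3 3 4 5 5 6
  row 7: 1 2 2 3 4 5 6 6 7
  row 8: 1 2 2 3 4 5 6 7 8
  row 9: 1 2 3 4 5 6 7 8 9

reading off 1-entries of Δ²R: w = (7, 2, 9, 1, 4, 6, 5, 8, 3).

6 SE-corners of the 18-cell Rothe diagram give Ess(w):

[(1, 6, 0), (3, 1, 0), (3, 6, 1), (3, 8, 2), (6, 5, 3), (8, 3, 2)]


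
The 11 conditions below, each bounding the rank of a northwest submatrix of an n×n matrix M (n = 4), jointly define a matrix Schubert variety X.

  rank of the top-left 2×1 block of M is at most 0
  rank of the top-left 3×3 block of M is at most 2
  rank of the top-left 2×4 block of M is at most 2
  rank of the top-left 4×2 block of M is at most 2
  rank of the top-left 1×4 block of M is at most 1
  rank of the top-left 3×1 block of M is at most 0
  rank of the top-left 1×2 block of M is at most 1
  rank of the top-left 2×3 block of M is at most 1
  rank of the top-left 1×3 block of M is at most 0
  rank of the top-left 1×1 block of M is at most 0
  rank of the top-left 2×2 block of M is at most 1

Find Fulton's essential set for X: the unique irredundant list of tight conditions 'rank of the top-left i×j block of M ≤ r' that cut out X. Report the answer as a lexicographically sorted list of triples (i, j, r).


Computing R[i][j] = min implied NW-rank bound (n=4, 11 conditions):

  row 1: 0 | 0 | 0 | 1
  row 2: 0 | 1 | 1 | 2
  row 3: 0 | 1 | 2 | 3
  row 4: 1 | 2 | 3 | 4

reading off 1-entries of Δ²R: w = (4, 2, 3, 1).

ℓ(w)=5; the 2 essential cells (i,j,r):

[(1, 3, 0), (3, 1, 0)]


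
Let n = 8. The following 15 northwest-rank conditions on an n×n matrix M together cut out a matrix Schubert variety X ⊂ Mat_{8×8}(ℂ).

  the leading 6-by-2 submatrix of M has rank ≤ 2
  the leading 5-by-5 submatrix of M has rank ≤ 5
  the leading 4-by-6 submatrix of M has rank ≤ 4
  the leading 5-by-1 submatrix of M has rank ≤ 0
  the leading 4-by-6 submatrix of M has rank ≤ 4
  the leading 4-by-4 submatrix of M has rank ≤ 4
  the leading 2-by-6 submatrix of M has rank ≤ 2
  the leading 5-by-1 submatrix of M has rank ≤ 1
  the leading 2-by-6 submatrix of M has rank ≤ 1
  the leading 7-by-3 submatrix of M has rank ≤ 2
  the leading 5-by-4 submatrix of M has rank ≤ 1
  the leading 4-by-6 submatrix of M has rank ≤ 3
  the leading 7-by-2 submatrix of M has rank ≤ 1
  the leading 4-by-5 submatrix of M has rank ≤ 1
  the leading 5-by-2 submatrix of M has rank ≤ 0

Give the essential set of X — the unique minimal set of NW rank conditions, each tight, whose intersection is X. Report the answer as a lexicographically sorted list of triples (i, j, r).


Reconstructing r_w from the 15 given conditions:

  row 1: 0 | 0 | 1 | 1 | 1 | 1 | 1 | 1
  row 2: 0 | 0 | 1 | 1 | 1 | 1 | 2 | 2
  row 3: 0 | 0 | 1 | 1 | 1 | 2 | 3 | 3
  row 4: 0 | 0 | 1 | 1 | 1 | 2 | 3 | 4
  row 5: 0 | 0 | 1 | 1 | 2 | 3 | 4 | 5
  row 6: 1 | 1 | 2 | 2 | 3 | 4 | 5 | 6
  row 7: 1 | 1 | 2 | 3 | 4 | 5 | 6 | 7
  row 8: 1 | 2 | 3 | 4 | 5 | 6 | 7 | 8

giving w = (3, 7, 6, 8, 5, 1, 4, 2) via Δ²R.

D(w) has 19 cells with 5 SE-corners; essential set:

[(2, 6, 1), (4, 5, 1), (5, 2, 0), (5, 4, 1), (7, 2, 1)]


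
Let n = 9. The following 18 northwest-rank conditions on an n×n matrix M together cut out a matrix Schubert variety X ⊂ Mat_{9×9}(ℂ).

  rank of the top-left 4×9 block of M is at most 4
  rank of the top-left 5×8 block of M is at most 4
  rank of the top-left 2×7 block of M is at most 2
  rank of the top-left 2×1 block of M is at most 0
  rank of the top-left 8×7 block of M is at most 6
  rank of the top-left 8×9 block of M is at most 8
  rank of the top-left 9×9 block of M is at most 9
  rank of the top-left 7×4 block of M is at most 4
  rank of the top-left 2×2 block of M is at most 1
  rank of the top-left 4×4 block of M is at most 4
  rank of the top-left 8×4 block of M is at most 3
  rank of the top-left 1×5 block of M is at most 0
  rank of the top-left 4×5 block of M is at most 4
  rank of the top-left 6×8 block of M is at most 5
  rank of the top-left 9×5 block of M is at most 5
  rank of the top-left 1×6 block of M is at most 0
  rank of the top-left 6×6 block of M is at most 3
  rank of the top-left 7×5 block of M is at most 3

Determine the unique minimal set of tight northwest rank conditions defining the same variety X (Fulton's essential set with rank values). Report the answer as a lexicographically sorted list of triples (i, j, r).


Recovering R(i,j) via the rank-extension bound from the 18 conditions:

  R[1]: 0, 0, 0, 0, 0, 0, 1, 1, 1
  R[2]: 0, 1, 1, 1, 1, 1, 2, 2, 2
  R[3]: 1, 2, 2, 2, 2, 2, 3, 3, 3
  R[4]: 1, 2, 3, 3, 3, 3, 4, 4, 4
  R[5]: 1, 2, 3, 3, 3, 3, 4, 4, 5
  R[6]: 1, 2, 3, 3, 3, 3, 4, 5, 6
  R[7]: 1, 2, 3, 3, 3, 4, 5, 6, 7
  R[8]: 1, 2, 3, 3, 4, 5, 6, 7, 8
  R[9]: 1, 2, 3, 4, 5, 6, 7, 8, 9

hence w(1..9) = (7, 2, 1, 3, 9, 8, 6, 5, 4).

Rothe diagram D(w) (17 cells), 6 SE-corners (essential conditions):

[(1, 6, 0), (2, 1, 0), (5, 8, 4), (6, 6, 3), (7, 5, 3), (8, 4, 3)]


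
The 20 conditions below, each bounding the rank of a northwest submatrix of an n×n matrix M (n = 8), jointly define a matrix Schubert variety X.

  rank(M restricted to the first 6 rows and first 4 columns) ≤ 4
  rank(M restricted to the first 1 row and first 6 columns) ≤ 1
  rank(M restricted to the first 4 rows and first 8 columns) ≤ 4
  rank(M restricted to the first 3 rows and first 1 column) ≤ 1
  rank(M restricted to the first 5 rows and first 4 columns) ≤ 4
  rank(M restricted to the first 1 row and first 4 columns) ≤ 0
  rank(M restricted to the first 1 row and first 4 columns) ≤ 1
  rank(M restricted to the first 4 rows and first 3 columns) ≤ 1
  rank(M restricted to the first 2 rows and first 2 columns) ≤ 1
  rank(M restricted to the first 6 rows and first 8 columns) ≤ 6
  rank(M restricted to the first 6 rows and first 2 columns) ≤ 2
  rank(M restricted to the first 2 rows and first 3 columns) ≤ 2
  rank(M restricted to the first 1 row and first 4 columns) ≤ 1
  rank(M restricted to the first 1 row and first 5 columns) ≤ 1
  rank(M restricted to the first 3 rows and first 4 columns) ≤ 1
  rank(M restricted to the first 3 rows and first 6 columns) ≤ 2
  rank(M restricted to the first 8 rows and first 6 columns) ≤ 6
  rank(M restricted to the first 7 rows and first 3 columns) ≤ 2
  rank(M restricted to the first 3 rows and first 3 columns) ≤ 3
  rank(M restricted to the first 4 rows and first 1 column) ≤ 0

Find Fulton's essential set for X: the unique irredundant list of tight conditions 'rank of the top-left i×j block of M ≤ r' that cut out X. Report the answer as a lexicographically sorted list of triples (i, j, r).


Recovering R(i,j) via the rank-extension bound from the 20 conditions:

  i=1: 0 0 0 0 1 1 1 1
  i=2: 0 1 1 1 2 2 2 2
  i=3: 0 1 1 1 2 2 3 3
  i=4: 0 1 1 2 3 3 4 4
  i=5: 1 2 2 3 4 4 5 5
  i=6: 1 2 2 3 4 5 6 6
  i=7: 1 2 2 3 4 5 6 7
  i=8: 1 2 3 4 5 6 7 8

the unique w with this rank table is (5, 2, 7, 4, 1, 6, 8, 3).

|D(w)|=13, |Ess(w)|=6:

[(1, 4, 0), (3, 4, 1), (3, 6, 2), (4, 1, 0), (4, 3, 1), (7, 3, 2)]


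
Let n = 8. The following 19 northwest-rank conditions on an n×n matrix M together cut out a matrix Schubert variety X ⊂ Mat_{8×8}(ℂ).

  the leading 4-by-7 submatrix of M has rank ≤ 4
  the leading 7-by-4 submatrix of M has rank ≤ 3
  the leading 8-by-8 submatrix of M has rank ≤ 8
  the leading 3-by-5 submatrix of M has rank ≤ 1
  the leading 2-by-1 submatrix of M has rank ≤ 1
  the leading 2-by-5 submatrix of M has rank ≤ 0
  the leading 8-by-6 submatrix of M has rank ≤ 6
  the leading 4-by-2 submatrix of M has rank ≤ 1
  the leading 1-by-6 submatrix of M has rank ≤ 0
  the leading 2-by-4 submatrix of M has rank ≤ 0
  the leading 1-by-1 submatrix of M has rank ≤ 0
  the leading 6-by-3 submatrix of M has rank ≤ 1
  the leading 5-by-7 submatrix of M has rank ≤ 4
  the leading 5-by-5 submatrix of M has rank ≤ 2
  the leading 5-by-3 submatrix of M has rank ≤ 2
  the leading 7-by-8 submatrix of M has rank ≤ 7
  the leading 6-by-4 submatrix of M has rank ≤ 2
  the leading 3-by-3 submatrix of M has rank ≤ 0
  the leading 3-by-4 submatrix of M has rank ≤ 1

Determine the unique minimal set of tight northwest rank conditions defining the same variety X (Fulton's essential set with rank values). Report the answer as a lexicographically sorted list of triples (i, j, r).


Rank table r_w(8×8) implied by the 19 constraints:

  row 1: 0, 0, 0, 0, 0, 0, 1, 1
  row 2: 0, 0, 0, 0, 0, 1, 2, 2
  row 3: 0, 0, 0, 1, 1, 2, 3, 3
  row 4: 1, 1, 1, 2, 2, 3, 4, 4
  row 5: 1, 1, 1, 2, 2, 3, 4, 5
  row 6: 1, 1, 1, 2, 3, 4, 5, 6
  row 7: 1, 2, 2, 3, 4, 5, 6, 7
  row 8: 1, 2, 3, 4, 5, 6, 7, 8

second differences of R give the permutation w = (7, 6, 4, 1, 8, 5, 2, 3).

|D(w)|=19, |Ess(w)|=5:

[(1, 6, 0), (2, 5, 0), (3, 3, 0), (5, 5, 2), (6, 3, 1)]
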